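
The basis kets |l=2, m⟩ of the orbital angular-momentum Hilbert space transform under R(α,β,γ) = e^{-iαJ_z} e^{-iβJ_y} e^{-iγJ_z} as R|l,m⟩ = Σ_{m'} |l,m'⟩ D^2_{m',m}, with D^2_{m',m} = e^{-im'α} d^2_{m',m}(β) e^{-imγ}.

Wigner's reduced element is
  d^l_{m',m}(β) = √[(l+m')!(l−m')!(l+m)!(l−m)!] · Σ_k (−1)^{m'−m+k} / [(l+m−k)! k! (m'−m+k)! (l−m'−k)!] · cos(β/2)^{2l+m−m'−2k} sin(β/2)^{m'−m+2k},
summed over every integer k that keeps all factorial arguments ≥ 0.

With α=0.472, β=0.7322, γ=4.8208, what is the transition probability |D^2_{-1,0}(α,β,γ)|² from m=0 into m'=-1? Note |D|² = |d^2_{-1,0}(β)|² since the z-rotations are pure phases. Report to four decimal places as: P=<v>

First d^2_{-1,0}(β=0.7322), then the phase factors e^{-i(-1)α} and e^{-i(0)γ}:
c=cos(0.7322/2)=0.933731, s=sin(0.7322/2)=0.357977; N=√[1·6·2·2]=4.898979
k: max(0,(0)−(-1))=1 … min(2+(0),2−(-1))=2
  k=1: (−1)^0·4.8990/(2)·0.9337^3·0.3580^1 = +0.713830
  k=2: (−1)^1·4.8990/(2)·0.9337^1·0.3580^3 = -0.104921
d^2_{-1,0}(0.7322) = +0.713830 -0.104921 = +0.608910
|D^2_{-1,0}|² = |d^2_{-1,0}(β)|² = (+0.608910)² = 0.370771 (the z-rotation phases have unit modulus)

P=0.3708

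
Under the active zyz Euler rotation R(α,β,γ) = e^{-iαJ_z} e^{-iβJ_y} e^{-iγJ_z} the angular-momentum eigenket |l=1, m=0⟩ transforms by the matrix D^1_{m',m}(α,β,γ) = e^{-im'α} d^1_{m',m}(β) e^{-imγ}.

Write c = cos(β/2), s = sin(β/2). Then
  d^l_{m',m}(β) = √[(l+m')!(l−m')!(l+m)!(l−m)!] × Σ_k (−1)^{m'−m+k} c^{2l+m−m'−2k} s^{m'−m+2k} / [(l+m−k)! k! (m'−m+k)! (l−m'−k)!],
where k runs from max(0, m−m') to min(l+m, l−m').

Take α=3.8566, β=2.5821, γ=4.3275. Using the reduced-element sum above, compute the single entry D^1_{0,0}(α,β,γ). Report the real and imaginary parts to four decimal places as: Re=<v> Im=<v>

Re=-0.8475 Im=0.0000

Split into d^1_{0,0}(β=2.5821) × two z-phases.
Half-angle: c=0.276112, s=0.961126. N=√(1·1·1·1)=1.000000
The bounds max(0,m−m')=0 and min(l+m,l−m')=1 give 2 terms
  k=0: (−1)^0·1.0000/(1)·0.2761^2·0.9611^0 = +0.076238
  k=1: (−1)^1·1.0000/(1)·0.2761^0·0.9611^2 = -0.923762
d^1_{0,0}(2.5821) = +0.076238 -0.923762 = -0.847524
Phases: e^{-i·(0)·3.8566}=+1.000000+0.000000i, e^{-i·(0)·4.3275}=+1.000000+0.000000i ⇒ D=-0.847524+0.000000i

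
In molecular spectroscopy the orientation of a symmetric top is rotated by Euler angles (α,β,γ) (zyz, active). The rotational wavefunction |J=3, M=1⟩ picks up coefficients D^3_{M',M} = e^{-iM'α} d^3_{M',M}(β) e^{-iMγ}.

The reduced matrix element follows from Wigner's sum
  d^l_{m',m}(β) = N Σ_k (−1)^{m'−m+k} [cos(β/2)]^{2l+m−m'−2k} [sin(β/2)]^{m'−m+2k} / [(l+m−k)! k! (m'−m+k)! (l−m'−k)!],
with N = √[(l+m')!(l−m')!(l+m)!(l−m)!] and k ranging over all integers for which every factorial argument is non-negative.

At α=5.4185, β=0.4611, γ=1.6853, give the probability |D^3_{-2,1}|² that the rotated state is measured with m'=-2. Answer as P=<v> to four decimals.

P=0.0046

Split into d^3_{-2,1}(β=0.4611) × two z-phases.
c=cos(0.4611/2)=0.973541, s=sin(0.4611/2)=0.228513; N=√[1·120·24·2]=75.894664
Admissible k: 3..4 (factorial args all ≥0)
  k=3: (−1)^0·75.8947/(12)·0.9735^3·0.2285^3 = +0.069635
  k=4: (−1)^1·75.8947/(24)·0.9735^1·0.2285^5 = -0.001918
d^3_{-2,1}(0.4611) = +0.069635 -0.001918 = +0.067716
|D^3_{-2,1}|² = |d^3_{-2,1}(β)|² = (+0.067716)² = 0.004586 (the z-rotation phases have unit modulus)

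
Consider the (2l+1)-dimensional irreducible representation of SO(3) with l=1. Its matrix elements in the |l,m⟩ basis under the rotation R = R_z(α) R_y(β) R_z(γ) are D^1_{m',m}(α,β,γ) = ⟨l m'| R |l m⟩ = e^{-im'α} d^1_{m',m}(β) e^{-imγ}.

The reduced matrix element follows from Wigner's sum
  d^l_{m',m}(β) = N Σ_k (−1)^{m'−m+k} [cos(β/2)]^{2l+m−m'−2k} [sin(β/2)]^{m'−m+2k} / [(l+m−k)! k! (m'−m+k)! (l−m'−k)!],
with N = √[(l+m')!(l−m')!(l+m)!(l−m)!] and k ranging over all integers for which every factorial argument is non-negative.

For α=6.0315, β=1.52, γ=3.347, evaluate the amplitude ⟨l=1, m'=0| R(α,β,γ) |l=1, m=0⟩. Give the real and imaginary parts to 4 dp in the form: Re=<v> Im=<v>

First d^1_{0,0}(β=1.52), then the phase factors e^{-i(0)α} and e^{-i(0)γ}:
c=cos(1.52/2)=0.724836, s=sin(1.52/2)=0.688921; N=√[1·1·1·1]=1.000000
k∈{0,1} keeps every argument non-negative
  k=0: (−1)^0·1.0000/(1)·0.7248^2·0.6889^0 = +0.525387
  k=1: (−1)^1·1.0000/(1)·0.7248^0·0.6889^2 = -0.474613
d^1_{0,0}(1.52) = +0.525387 -0.474613 = +0.050774
Attach z-rotation phases: D = e^{-i(0)(6.0315)}·(+0.050774)·e^{-i(0)(3.347)} = +0.050774+0.000000i

Re=0.0508 Im=0.0000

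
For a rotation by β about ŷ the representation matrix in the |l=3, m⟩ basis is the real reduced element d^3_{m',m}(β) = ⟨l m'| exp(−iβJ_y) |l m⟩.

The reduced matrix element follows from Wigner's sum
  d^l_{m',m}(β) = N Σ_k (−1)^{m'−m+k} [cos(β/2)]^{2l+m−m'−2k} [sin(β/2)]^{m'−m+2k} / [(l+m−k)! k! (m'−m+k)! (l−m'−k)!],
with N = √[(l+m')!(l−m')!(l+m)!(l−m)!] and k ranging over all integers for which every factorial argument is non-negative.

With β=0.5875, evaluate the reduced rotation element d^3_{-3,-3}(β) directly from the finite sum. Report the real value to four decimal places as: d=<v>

d^3_{-3,-3}(β=0.5875) via Wigner's sum:
With c≡cos(β/2)=0.957165 and s≡sin(β/2)=0.289544, N=[1·720·1·720]^{1/2}=720.000000
k∈{0} keeps every argument non-negative
  k=0: (−1)^0·720.0000/(720)·0.9572^6·0.2895^0 = +0.768989
d^3_{-3,-3}(0.5875) = +0.768989

d=0.7690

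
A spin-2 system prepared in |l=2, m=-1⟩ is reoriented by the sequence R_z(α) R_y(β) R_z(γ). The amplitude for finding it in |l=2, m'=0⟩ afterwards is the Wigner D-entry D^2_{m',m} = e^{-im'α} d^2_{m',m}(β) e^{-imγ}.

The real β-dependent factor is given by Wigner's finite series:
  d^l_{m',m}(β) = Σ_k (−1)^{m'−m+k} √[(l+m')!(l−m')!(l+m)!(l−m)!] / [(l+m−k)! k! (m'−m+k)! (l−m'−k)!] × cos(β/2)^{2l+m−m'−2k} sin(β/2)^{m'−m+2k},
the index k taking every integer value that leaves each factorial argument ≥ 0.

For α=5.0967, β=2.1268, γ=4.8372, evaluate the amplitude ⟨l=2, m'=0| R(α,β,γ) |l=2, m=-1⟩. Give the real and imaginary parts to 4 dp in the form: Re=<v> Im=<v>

Re=0.0683 Im=-0.5448

First d^2_{0,-1}(β=2.1268), then the phase factors e^{-i(0)α} and e^{-i(-1)γ}:
Half-angle: c=0.485903, s=0.874013. N=√(2·2·1·6)=4.898979
Admissible k: 0..1 (factorial args all ≥0)
  k=0: (−1)^1·4.8990/(2)·0.4859^3·0.8740^1 = -0.245608
  k=1: (−1)^2·4.8990/(2)·0.4859^1·0.8740^3 = +0.794655
d^2_{0,-1}(2.1268) = -0.245608 +0.794655 = +0.549047
D = (+1.000000+0.000000i)·(+0.549047)·(+0.124487-0.992221i) = +0.068349-0.544776i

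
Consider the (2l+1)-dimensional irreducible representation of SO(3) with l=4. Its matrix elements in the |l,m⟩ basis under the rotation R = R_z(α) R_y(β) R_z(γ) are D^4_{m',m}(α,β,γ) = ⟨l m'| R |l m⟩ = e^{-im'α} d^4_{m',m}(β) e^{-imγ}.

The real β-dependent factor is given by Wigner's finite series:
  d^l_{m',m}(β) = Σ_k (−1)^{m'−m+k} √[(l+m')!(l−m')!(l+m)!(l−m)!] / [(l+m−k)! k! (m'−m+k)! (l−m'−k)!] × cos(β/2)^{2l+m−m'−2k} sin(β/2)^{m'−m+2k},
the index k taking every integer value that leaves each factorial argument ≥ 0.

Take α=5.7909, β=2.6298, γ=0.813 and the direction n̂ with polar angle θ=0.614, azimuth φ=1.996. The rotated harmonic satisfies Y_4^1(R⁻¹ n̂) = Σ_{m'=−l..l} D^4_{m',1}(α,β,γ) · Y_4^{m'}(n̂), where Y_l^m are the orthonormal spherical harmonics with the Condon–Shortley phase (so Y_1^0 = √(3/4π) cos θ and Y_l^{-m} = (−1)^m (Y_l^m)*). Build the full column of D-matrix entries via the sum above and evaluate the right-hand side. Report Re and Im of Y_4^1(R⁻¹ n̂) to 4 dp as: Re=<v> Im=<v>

Re=0.3528 Im=0.3365

Need the full column D^4_{m',1} for m'=−4..4 at α=5.7909, β=2.6298, γ=0.813.
cos(β/2)=0.253113, sin(β/2)=0.967437
d^4_{-4,1}: single k=5 term ⇒ +0.102837;  D = -0.096265-0.036174i
d^4_{-3,1}: k∈[4..5] ⇒ +0.047563 -0.416902 = -0.369339;  D = +0.243275+0.277900i
d^4_{-2,1}: k∈[3..5] ⇒ +0.013303 -0.291515 +0.851743 = +0.573531;  D = -0.128950-0.558846i
d^4_{-1,1}: k∈[2..5] ⇒ +0.002461 -0.107862 +0.787870 -0.767328 = -0.084858;  D = -0.022267+0.081885i
d^4_{0,1}: k∈[1..4] ⇒ +0.000288 -0.025241 +0.368741 -0.897816 = -0.554028;  D = -0.380796+0.402419i
d^4_{1,1}: k∈[0..3] ⇒ +0.000017 -0.003692 +0.107862 -0.525247 = -0.421060;  D = -0.399590+0.132737i
d^4_{2,1}: k∈[0..2] ⇒ -0.000273 +0.019955 -0.194343 = -0.174662;  D = -0.172097-0.029820i
d^4_{3,1}: k∈[0..1] ⇒ +0.001953 -0.047563 = -0.045609;  D = -0.035923-0.028102i
d^4_{4,1}: single k=0 term ⇒ -0.007039;  D = -0.002836-0.006443i
Y_4^{m'}(θ=0.614,φ=1.996) and Σ D·Y over m':
  (-0.0963-0.0362i)·(-0.0063-0.0483i)  (+0.2433+0.2779i)·(+0.1872+0.0569i)  (-0.1290-0.5588i)·(-0.2693+0.3068i)  (-0.0223+0.0819i)·(-0.1541-0.3402i)  (-0.3808+0.4024i)·(-0.1503+0.0000i)  (-0.3996+0.1327i)·(+0.1541-0.3402i)  (-0.1721-0.0298i)·(-0.2693-0.3068i)  (-0.0359-0.0281i)·(-0.1872+0.0569i)  (-0.0028-0.0064i)·(-0.0063+0.0483i)
Y_4^1(R⁻¹ n̂) = +0.352752+0.336498i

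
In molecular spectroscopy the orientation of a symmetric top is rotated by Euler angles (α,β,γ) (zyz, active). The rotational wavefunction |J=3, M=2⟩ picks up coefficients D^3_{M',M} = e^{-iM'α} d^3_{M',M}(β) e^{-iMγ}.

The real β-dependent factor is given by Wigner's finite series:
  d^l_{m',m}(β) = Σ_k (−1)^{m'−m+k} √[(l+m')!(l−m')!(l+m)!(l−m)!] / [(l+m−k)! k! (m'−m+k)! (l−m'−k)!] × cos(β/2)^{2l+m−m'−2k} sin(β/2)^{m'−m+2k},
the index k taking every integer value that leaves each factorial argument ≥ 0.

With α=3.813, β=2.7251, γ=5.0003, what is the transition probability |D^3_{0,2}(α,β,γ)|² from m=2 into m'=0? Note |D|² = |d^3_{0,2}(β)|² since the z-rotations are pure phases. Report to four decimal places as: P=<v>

P=0.0420

Split into d^3_{0,2}(β=2.7251) × two z-phases.
Half-angle: c=0.206744, s=0.978395. N=√(6·6·120·1)=65.726707
Admissible k: 2..3 (factorial args all ≥0)
  k=2: (−1)^0·65.7267/(12)·0.2067^4·0.9784^2 = +0.009579
  k=3: (−1)^1·65.7267/(12)·0.2067^2·0.9784^4 = -0.214529
d^3_{0,2}(2.7251) = +0.009579 -0.214529 = -0.204949
|D^3_{0,2}|² = |d^3_{0,2}(β)|² = (-0.204949)² = 0.042004 (the z-rotation phases have unit modulus)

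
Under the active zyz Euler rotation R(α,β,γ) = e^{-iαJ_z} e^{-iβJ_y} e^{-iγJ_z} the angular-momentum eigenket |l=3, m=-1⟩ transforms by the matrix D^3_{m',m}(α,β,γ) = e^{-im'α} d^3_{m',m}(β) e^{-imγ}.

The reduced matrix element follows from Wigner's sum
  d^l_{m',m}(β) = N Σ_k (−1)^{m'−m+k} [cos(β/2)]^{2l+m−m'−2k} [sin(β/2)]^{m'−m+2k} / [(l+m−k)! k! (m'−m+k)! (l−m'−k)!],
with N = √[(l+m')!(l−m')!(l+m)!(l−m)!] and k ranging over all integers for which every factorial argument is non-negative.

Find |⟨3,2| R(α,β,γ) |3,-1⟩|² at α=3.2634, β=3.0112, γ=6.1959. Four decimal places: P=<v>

D^3_{2,-1}(3.2634,3.0112,6.1959) = e^{-i·2·3.2634}·d^3_{2,-1}(3.0112)·e^{-i·-1·6.1959}. Compute d first:
Half-angle: c=0.065150, s=0.997875. N=√(120·1·2·24)=75.894664
The bounds max(0,m−m')=0 and min(l+m,l−m')=1 give 2 terms
  k=0: (−1)^3·75.8947/(12)·0.0652^3·0.9979^3 = -0.001738
  k=1: (−1)^4·75.8947/(24)·0.0652^1·0.9979^5 = +0.203844
d^3_{2,-1}(3.0112) = -0.001738 +0.203844 = +0.202106
|D^3_{2,-1}|² = |d^3_{2,-1}(β)|² = (+0.202106)² = 0.040847 (the z-rotation phases have unit modulus)

P=0.0408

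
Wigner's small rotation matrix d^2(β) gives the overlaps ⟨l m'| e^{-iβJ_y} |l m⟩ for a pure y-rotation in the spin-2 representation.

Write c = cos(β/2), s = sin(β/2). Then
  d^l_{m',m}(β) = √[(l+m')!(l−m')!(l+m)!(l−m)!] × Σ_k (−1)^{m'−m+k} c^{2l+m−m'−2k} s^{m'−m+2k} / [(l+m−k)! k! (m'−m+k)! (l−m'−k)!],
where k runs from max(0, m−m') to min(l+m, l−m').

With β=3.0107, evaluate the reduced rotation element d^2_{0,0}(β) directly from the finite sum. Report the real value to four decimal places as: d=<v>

d=0.9744

d^2_{0,0}(β=3.0107) via Wigner's sum:
Half-angle: c=0.065400, s=0.997859. N=√(2·2·2·2)=4.000000
k∈{0,1,2} keeps every argument non-negative
  k=0: (−1)^0·4.0000/(4)·0.0654^4·0.9979^0 = +0.000018
  k=1: (−1)^1·4.0000/(1)·0.0654^2·0.9979^2 = -0.017035
  k=2: (−1)^2·4.0000/(4)·0.0654^0·0.9979^4 = +0.991464
d^2_{0,0}(3.0107) = +0.000018 -0.017035 +0.991464 = +0.974447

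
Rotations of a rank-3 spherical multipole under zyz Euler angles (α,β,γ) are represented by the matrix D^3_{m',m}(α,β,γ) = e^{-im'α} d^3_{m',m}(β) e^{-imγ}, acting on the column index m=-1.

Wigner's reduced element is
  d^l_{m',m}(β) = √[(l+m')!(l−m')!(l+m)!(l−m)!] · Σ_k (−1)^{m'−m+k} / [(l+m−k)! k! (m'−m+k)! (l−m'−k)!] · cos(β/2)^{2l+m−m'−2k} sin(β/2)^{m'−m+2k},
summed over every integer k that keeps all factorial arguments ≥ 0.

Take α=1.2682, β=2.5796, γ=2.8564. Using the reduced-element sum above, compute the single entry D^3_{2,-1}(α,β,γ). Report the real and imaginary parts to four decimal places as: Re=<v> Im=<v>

First d^3_{2,-1}(β=2.5796), then the phase factors e^{-i(2)α} and e^{-i(-1)γ}:
c=cos(2.5796/2)=0.277313, s=sin(2.5796/2)=0.960780; N=√[120·1·2·24]=75.894664
Admissible k: 0..1 (factorial args all ≥0)
  k=0: (−1)^3·75.8947/(12)·0.2773^3·0.9608^3 = -0.119622
  k=1: (−1)^4·75.8947/(24)·0.2773^1·0.9608^5 = +0.717942
d^3_{2,-1}(2.5796) = -0.119622 +0.717942 = +0.598319
D = (-0.822393-0.568921i)·(+0.598319)·(-0.959607+0.281342i) = +0.567946+0.188211i

Re=0.5679 Im=0.1882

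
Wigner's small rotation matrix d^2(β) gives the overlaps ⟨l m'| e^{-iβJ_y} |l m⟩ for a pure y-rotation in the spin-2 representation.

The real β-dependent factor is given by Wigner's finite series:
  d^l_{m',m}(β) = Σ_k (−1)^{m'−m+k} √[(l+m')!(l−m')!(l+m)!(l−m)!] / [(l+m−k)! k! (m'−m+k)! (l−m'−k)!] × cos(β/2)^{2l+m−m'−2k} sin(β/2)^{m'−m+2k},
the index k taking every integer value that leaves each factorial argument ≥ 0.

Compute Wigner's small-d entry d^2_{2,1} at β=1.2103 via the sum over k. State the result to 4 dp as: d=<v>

d^2_{2,1}(β=1.2103) via Wigner's sum:
Half-angle: c=0.822417, s=0.568885. N=√(24·1·6·1)=12.000000
Admissible k: 0..0 (factorial args all ≥0)
  k=0: (−1)^1·12.0000/(6)·0.8224^3·0.5689^1 = -0.632894
d^2_{2,1}(1.2103) = -0.632894

d=-0.6329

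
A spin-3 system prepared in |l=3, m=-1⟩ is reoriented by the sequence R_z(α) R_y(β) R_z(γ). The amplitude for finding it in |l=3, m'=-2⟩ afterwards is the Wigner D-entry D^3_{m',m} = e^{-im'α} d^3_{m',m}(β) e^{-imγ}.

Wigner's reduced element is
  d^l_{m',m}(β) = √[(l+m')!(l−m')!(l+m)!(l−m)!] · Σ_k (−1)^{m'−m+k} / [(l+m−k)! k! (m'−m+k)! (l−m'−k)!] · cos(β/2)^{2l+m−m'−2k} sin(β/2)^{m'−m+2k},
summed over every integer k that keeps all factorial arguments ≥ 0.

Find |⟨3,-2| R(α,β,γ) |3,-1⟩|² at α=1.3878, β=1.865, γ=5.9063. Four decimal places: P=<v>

P=0.2523

Split into d^3_{-2,-1}(β=1.865) × two z-phases.
Half-angle: c=0.595828, s=0.803112. N=√(1·120·2·24)=75.894664
k: max(0,(-1)−(-2))=1 … min(3+(-1),3−(-2))=2
  k=1: (−1)^0·75.8947/(24)·0.5958^5·0.8031^1 = +0.190713
  k=2: (−1)^1·75.8947/(12)·0.5958^3·0.8031^3 = -0.692981
d^3_{-2,-1}(1.865) = +0.190713 -0.692981 = -0.502268
|D^3_{-2,-1}|² = |d^3_{-2,-1}(β)|² = (-0.502268)² = 0.252273 (the z-rotation phases have unit modulus)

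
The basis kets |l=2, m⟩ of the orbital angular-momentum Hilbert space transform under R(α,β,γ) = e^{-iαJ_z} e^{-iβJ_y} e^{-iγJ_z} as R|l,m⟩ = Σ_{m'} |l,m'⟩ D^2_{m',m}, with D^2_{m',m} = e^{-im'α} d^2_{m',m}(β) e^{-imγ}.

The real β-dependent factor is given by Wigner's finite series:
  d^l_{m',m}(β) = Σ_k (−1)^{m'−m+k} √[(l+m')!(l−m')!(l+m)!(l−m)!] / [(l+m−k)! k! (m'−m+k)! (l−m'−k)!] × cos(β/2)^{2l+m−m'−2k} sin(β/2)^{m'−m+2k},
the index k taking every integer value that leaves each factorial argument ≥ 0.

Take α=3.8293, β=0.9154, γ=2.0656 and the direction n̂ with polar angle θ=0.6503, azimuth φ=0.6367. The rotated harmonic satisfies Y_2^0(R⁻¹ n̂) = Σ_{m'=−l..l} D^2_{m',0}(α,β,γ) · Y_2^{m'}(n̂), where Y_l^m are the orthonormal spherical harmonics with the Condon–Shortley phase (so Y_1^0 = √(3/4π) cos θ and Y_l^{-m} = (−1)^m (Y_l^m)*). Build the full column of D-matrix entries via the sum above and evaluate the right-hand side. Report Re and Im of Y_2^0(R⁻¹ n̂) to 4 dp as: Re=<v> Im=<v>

Re=-0.3154 Im=0.0000

Need the full column D^2_{m',0} for m'=−2..2 at α=3.8293, β=0.9154, γ=2.0656.
cos(β/2)=0.897071, sin(β/2)=0.441886
d^2_{-2,0}: single k=2 term ⇒ +0.384902;  D = +0.074725+0.377579i
d^2_{-1,0}: k∈[1..2] ⇒ +0.781388 -0.189598 = +0.591790;  D = -0.457278-0.375649i
d^2_{0,0}: k∈[0..2] ⇒ +0.647601 -0.628542 +0.038128 = +0.057187;  D = +0.057187+0.000000i
d^2_{1,0}: k∈[0..1] ⇒ -0.781388 +0.189598 = -0.591790;  D = +0.457278-0.375649i
d^2_{2,0}: single k=0 term ⇒ +0.384902;  D = +0.074725-0.377579i
Y_2^{m'}(θ=0.6503,φ=0.6367) and Σ D·Y over m':
  (+0.0747+0.3776i)·(+0.0415-0.1354i)  (-0.4573-0.3756i)·(+0.2993-0.2213i)  (+0.0572+0.0000i)·(+0.2840+0.0000i)  (+0.4573-0.3756i)·(-0.2993-0.2213i)  (+0.0747-0.3776i)·(+0.0415+0.1354i)
Y_2^0(R⁻¹ n̂) = -0.315361+0.000000i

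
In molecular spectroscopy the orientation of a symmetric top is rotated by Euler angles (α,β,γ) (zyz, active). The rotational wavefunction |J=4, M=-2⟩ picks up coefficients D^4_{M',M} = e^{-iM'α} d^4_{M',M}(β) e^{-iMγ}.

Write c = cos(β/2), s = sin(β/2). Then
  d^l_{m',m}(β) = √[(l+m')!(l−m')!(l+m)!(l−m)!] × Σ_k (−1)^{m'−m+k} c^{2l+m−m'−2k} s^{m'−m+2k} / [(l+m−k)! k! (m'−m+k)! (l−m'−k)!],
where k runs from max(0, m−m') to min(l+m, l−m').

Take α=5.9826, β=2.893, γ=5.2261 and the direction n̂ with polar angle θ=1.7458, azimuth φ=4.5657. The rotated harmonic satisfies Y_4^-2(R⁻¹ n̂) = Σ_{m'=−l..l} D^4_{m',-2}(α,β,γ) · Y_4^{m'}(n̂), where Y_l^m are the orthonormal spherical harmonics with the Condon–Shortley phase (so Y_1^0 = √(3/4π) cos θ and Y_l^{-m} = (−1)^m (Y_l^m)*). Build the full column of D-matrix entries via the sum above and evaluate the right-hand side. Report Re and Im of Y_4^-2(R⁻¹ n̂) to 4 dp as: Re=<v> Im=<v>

Re=-0.0733 Im=-0.2130

Need the full column D^4_{m',-2} for m'=−4..4 at α=5.9826, β=2.893, γ=5.2261.
cos(β/2)=0.123977, sin(β/2)=0.992285
d^4_{-4,-2}: single k=2 term ⇒ +0.000019;  D = -0.000019+0.000003i
d^4_{-3,-2}: k∈[1..2] ⇒ +0.000002 -0.000321 = -0.000320;  D = +0.000317+0.000040i
d^4_{-2,-2}: k∈[0..2] ⇒ +0.000000 -0.000043 +0.003436 = +0.003393;  D = -0.003089-0.001403i
d^4_{-1,-2}: k∈[0..2] ⇒ -0.000002 +0.000607 -0.025925 = -0.025320;  D = +0.018921+0.016825i
d^4_{0,-2}: k∈[0..2] ⇒ +0.000034 -0.005794 +0.139194 = +0.133433;  D = -0.068989-0.114215i
d^4_{1,-2}: k∈[0..2] ⇒ -0.000405 +0.038887 -0.498231 = -0.459749;  D = +0.110529+0.446265i
d^4_{2,-2}: k∈[0..2] ⇒ +0.003436 -0.176067 +0.939922 = +0.767290;  D = +0.044322-0.766009i
d^4_{3,-2}: k∈[0..1] ⇒ -0.020577 +0.439399 = +0.418822;  D = +0.146906-0.392212i
d^4_{4,-2}: single k=0 term ⇒ +0.077638;  D = +0.047538-0.061383i
Y_4^{m'}(θ=1.7458,φ=4.5657) and Σ D·Y over m':
  (-0.0000+0.0000i)·(+0.3465+0.2304i)  (+0.0003+0.0000i)·(-0.0886+0.1883i)  (-0.0031-0.0014i)·(+0.2446+0.0739i)  (+0.0189+0.0168i)·(-0.0331+0.2237i)  (-0.0690-0.1142i)·(+0.2246+0.0000i)  (+0.1105+0.4463i)·(+0.0331+0.2237i)  (+0.0443-0.7660i)·(+0.2446-0.0739i)  (+0.1469-0.3922i)·(+0.0886+0.1883i)  (+0.0475-0.0614i)·(+0.3465-0.2304i)
Y_4^-2(R⁻¹ n̂) = -0.073321-0.213011i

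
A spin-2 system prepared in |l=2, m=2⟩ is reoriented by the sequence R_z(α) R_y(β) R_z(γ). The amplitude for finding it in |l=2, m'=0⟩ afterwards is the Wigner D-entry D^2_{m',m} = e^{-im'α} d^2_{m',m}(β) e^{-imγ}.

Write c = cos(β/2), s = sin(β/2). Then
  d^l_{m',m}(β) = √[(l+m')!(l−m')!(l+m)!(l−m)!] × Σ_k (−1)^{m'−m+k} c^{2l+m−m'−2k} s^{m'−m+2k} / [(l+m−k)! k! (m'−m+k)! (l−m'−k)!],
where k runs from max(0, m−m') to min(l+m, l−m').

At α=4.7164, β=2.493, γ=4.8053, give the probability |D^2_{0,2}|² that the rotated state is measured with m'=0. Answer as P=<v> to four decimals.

First d^2_{0,2}(β=2.493), then the phase factors e^{-i(0)α} and e^{-i(2)γ}:
With c≡cos(β/2)=0.318642 and s≡sin(β/2)=0.947875, N=[2·2·24·1]^{1/2}=9.797959
The bounds max(0,m−m')=2 and min(l+m,l−m')=2 give 1 term
  k=2: (−1)^0·9.7980/(4)·0.3186^2·0.9479^2 = +0.223452
d^2_{0,2}(2.493) = +0.223452
|D^2_{0,2}|² = |d^2_{0,2}(β)|² = (+0.223452)² = 0.049931 (the z-rotation phases have unit modulus)

P=0.0499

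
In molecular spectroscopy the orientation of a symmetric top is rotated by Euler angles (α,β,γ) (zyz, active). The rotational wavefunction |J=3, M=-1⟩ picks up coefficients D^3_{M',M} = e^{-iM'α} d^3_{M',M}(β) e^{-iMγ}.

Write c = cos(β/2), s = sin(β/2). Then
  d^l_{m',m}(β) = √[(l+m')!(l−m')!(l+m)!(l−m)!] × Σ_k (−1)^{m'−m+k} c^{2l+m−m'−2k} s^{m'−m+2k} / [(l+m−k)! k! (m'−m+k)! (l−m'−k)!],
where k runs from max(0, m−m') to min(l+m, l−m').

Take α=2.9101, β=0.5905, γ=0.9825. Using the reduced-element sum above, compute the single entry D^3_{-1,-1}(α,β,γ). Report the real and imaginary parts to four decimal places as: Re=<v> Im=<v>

Re=-0.1745 Im=-0.1629

D^3_{-1,-1}(2.9101,0.5905,0.9825) = e^{-i·-1·2.9101}·d^3_{-1,-1}(0.5905)·e^{-i·-1·0.9825}. Compute d first:
Half-angle: c=0.956729, s=0.290979. N=√(2·24·2·24)=48.000000
Admissible k: 0..2 (factorial args all ≥0)
  k=0: (−1)^0·48.0000/(48)·0.9567^6·0.2910^0 = +0.766893
  k=1: (−1)^1·48.0000/(6)·0.9567^4·0.2910^2 = -0.567505
  k=2: (−1)^2·48.0000/(8)·0.9567^2·0.2910^4 = +0.039371
d^3_{-1,-1}(0.5905) = +0.766893 -0.567505 +0.039371 = +0.238759
D = (-0.973325+0.229431i)·(+0.238759)·(+0.554945+0.831887i) = -0.174533-0.162923i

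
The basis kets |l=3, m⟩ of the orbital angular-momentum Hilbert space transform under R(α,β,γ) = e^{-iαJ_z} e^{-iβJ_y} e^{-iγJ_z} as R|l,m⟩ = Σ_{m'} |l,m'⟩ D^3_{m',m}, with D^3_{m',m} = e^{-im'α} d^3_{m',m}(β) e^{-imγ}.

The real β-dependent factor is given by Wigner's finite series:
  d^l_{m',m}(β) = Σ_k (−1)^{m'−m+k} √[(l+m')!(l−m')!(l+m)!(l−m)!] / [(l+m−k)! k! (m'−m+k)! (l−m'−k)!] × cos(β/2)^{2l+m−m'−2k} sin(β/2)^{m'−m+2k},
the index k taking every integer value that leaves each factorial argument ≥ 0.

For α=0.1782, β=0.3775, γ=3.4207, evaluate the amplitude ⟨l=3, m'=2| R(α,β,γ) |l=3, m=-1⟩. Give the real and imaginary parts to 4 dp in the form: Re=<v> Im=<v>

Re=0.0388 Im=-0.0030

First d^3_{2,-1}(β=0.3775), then the phase factors e^{-i(2)α} and e^{-i(-1)γ}:
c=cos(0.3775/2)=0.982240, s=sin(0.3775/2)=0.187631; N=√[120·1·2·24]=75.894664
k: max(0,(-1)−(2))=0 … min(3+(-1),3−(2))=1
  k=0: (−1)^3·75.8947/(12)·0.9822^3·0.1876^3 = -0.039591
  k=1: (−1)^4·75.8947/(24)·0.9822^1·0.1876^5 = +0.000722
d^3_{2,-1}(0.3775) = -0.039591 +0.000722 = -0.038869
Phases: e^{-i·(2)·0.1782}=+0.937159-0.348903i, e^{-i·(-1)·3.4207}=-0.961302-0.275498i ⇒ D=+0.038753-0.003001i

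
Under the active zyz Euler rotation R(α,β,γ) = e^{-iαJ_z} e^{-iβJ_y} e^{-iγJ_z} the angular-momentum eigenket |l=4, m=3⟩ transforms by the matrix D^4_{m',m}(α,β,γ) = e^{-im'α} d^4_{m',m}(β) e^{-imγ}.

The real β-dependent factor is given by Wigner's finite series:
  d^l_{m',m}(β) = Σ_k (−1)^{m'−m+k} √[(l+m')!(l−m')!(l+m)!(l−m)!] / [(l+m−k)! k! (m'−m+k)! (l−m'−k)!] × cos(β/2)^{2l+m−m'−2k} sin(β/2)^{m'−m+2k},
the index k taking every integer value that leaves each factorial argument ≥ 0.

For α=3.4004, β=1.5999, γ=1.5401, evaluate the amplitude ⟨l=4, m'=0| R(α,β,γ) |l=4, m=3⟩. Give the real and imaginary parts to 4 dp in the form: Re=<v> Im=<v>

D^4_{0,3}(3.4004,1.5999,1.5401) = e^{-i·0·3.4004}·d^4_{0,3}(1.5999)·e^{-i·3·1.5401}. Compute d first:
With c≡cos(β/2)=0.696743 and s≡sin(β/2)=0.717321, N=[24·24·5040·1]^{1/2}=1703.830978
Admissible k: 3..4 (factorial args all ≥0)
  k=3: (−1)^0·1703.8310/(144)·0.6967^5·0.7173^3 = +0.717079
  k=4: (−1)^1·1703.8310/(144)·0.6967^3·0.7173^5 = -0.760063
d^4_{0,3}(1.5999) = +0.717079 -0.760063 = -0.042984
D = (+1.000000+0.000000i)·(-0.042984)·(-0.091959+0.995763i) = +0.003953-0.042802i

Re=0.0040 Im=-0.0428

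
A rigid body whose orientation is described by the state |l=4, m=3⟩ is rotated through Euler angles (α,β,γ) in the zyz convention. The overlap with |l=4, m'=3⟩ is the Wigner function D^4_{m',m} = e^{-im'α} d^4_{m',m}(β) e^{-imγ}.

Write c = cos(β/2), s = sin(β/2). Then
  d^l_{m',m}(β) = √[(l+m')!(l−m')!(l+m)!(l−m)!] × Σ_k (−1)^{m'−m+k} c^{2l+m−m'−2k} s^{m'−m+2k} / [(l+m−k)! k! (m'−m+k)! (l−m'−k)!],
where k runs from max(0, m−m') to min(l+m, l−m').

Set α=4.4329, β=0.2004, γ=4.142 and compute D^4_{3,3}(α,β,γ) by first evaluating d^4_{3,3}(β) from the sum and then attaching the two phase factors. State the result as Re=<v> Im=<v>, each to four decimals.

Re=0.7407 Im=-0.4981

First d^4_{3,3}(β=0.2004), then the phase factors e^{-i(3)α} and e^{-i(3)γ}:
With c≡cos(β/2)=0.994984 and s≡sin(β/2)=0.100032, N=[5040·1·5040·1]^{1/2}=5040.000000
Admissible k: 0..1 (factorial args all ≥0)
  k=0: (−1)^0·5040.0000/(5040)·0.9950^8·0.1000^0 = +0.960571
  k=1: (−1)^1·5040.0000/(720)·0.9950^6·0.1000^2 = -0.067964
d^4_{3,3}(0.2004) = +0.960571 -0.067964 = +0.892607
Phases: e^{-i·(3)·4.4329}=+0.743619-0.668604i, e^{-i·(3)·4.142}=+0.990164+0.139910i ⇒ D=+0.740729-0.498064i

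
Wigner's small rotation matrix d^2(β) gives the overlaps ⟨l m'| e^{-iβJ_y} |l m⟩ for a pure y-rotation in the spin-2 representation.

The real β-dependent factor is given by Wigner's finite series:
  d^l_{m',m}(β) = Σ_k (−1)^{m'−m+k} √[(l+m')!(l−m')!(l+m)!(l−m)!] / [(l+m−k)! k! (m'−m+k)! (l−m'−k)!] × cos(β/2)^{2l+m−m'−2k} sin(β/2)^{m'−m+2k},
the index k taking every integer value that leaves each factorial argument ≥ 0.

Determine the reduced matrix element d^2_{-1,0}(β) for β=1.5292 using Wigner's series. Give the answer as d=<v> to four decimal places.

d=0.0509

d^2_{-1,0}(β=1.5292) via Wigner's sum:
Half-angle: c=0.721659, s=0.692248. N=√(1·6·2·2)=4.898979
k: max(0,(0)−(-1))=1 … min(2+(0),2−(-1))=2
  k=1: (−1)^0·4.8990/(2)·0.7217^3·0.6922^1 = +0.637286
  k=2: (−1)^1·4.8990/(2)·0.7217^1·0.6922^3 = -0.586400
d^2_{-1,0}(1.5292) = +0.637286 -0.586400 = +0.050886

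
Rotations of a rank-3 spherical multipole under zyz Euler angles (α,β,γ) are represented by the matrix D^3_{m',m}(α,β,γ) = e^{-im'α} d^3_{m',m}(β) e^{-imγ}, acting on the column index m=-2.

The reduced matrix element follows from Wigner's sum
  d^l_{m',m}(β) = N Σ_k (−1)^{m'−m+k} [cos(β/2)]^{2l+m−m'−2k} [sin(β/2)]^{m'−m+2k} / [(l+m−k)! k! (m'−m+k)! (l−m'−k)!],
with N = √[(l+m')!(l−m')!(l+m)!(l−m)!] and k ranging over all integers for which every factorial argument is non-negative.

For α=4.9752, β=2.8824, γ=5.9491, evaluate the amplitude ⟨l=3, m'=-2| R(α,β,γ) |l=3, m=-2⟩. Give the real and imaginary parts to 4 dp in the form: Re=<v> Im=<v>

Split into d^3_{-2,-2}(β=2.8824) × two z-phases.
With c≡cos(β/2)=0.129234 and s≡sin(β/2)=0.991614, N=[1·120·1·120]^{1/2}=120.000000
k∈{0,1} keeps every argument non-negative
  k=0: (−1)^0·120.0000/(120)·0.1292^6·0.9916^0 = +0.000005
  k=1: (−1)^1·120.0000/(24)·0.1292^4·0.9916^2 = -0.001371
d^3_{-2,-2}(2.8824) = +0.000005 -0.001371 = -0.001367
Attach z-rotation phases: D = e^{-i(-2)(4.9752)}·(-0.001367)·e^{-i(-2)(5.9491)} = +0.001353-0.000194i

Re=0.0014 Im=-0.0002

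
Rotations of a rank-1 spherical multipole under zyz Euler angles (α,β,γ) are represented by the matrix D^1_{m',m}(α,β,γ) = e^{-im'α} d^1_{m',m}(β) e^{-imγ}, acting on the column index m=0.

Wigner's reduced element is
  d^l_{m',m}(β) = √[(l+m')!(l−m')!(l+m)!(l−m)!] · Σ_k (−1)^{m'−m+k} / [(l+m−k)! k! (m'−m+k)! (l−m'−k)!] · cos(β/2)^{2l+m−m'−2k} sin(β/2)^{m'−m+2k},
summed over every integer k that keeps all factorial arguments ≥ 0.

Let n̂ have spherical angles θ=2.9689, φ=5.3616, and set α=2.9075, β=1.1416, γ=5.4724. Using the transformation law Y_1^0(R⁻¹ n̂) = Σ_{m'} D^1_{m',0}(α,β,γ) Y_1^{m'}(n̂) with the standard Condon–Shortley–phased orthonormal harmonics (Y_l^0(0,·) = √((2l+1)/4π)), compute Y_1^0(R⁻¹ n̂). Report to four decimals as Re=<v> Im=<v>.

Re=-0.2593 Im=0.0000

Need the full column D^1_{m',0} for m'=−1..1 at α=2.9075, β=1.1416, γ=5.4724.
cos(β/2)=0.841469, sin(β/2)=0.540305
d^1_{-1,0}: single k=1 term ⇒ +0.642973;  D = -0.625436+0.149144i
d^1_{0,0}: k∈[0..1] ⇒ +0.708070 -0.291930 = +0.416140;  D = +0.416140+0.000000i
d^1_{1,0}: single k=0 term ⇒ -0.642973;  D = +0.625436+0.149144i
Y_1^{m'}(θ=2.9689,φ=5.3616) and Σ D·Y over m':
  (-0.6254+0.1491i)·(+0.0359+0.0473i)  (+0.4161+0.0000i)·(-0.4813+0.0000i)  (+0.6254+0.1491i)·(-0.0359+0.0473i)
Y_1^0(R⁻¹ n̂) = -0.259305+0.000000i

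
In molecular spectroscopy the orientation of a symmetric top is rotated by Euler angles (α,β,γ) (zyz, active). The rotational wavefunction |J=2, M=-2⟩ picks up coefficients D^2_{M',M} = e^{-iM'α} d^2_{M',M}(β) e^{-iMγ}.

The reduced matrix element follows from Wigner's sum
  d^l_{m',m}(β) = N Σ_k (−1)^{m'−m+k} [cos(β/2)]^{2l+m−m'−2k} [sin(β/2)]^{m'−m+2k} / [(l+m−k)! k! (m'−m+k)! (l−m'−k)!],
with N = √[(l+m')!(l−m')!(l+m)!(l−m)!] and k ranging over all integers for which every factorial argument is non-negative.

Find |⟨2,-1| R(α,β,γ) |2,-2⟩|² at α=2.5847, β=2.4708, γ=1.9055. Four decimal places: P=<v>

P=0.0045

Split into d^2_{-1,-2}(β=2.4708) × two z-phases.
With c≡cos(β/2)=0.329143 and s≡sin(β/2)=0.944280, N=[1·6·1·24]^{1/2}=12.000000
The bounds max(0,m−m')=0 and min(l+m,l−m')=0 give 1 term
  k=0: (−1)^1·12.0000/(6)·0.3291^3·0.9443^1 = -0.067342
d^2_{-1,-2}(2.4708) = -0.067342
|D^2_{-1,-2}|² = |d^2_{-1,-2}(β)|² = (-0.067342)² = 0.004535 (the z-rotation phases have unit modulus)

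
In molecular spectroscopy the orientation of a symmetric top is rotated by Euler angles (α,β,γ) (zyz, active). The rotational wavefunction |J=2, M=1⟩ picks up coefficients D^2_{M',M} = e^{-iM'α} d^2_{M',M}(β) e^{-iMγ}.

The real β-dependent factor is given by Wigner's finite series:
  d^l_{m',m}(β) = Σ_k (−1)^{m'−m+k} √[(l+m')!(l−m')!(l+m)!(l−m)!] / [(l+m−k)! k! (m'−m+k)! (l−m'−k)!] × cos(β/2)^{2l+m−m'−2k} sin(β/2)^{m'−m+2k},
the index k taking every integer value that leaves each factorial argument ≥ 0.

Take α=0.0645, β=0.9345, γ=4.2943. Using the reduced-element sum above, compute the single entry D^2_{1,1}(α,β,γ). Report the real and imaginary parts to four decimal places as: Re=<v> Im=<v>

Split into d^2_{1,1}(β=0.9345) × two z-phases.
Half-angle: c=0.892810, s=0.450433. N=√(6·1·6·1)=6.000000
Admissible k: 0..1 (factorial args all ≥0)
  k=0: (−1)^0·6.0000/(6)·0.8928^4·0.4504^0 = +0.635385
  k=1: (−1)^1·6.0000/(2)·0.8928^2·0.4504^2 = -0.485176
d^2_{1,1}(0.9345) = +0.635385 -0.485176 = +0.150209
Phases: e^{-i·(1)·0.0645}=+0.997921-0.064455i, e^{-i·(1)·4.2943}=-0.406015+0.913867i ⇒ D=-0.052012+0.140916i

Re=-0.0520 Im=0.1409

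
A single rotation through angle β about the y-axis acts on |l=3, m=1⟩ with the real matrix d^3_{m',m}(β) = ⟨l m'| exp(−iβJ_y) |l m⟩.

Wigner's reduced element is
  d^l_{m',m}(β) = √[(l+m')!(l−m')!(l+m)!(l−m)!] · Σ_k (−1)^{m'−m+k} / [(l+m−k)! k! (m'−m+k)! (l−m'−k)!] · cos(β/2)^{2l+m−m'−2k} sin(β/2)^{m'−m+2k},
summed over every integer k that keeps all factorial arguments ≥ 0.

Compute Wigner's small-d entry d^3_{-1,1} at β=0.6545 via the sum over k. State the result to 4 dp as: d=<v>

d^3_{-1,1}(β=0.6545) via Wigner's sum:
c=cos(0.6545/2)=0.946930, s=sin(0.6545/2)=0.321440; N=√[2·24·24·2]=48.000000
k∈{2,3,4} keeps every argument non-negative
  k=2: (−1)^0·48.0000/(8)·0.9469^4·0.3214^2 = +0.498451
  k=3: (−1)^1·48.0000/(6)·0.9469^2·0.3214^4 = -0.076582
  k=4: (−1)^2·48.0000/(48)·0.9469^0·0.3214^6 = +0.001103
d^3_{-1,1}(0.6545) = +0.498451 -0.076582 +0.001103 = +0.422973

d=0.4230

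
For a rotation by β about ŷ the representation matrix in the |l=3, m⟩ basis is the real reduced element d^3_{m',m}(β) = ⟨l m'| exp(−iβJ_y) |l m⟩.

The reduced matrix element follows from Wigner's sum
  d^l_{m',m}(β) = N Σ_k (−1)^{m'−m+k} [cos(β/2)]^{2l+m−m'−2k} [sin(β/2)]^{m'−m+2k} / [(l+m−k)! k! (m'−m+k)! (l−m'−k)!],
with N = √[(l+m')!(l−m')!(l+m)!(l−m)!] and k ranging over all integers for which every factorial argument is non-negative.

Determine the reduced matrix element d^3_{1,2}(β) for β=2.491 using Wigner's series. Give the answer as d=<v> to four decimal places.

d^3_{1,2}(β=2.491) via Wigner's sum:
Half-angle: c=0.319590, s=0.947556. N=√(24·2·120·1)=75.894664
k∈{1,2} keeps every argument non-negative
  k=1: (−1)^0·75.8947/(24)·0.3196^5·0.9476^1 = +0.009990
  k=2: (−1)^1·75.8947/(12)·0.3196^3·0.9476^3 = -0.175640
d^3_{1,2}(2.491) = +0.009990 -0.175640 = -0.165650

d=-0.1656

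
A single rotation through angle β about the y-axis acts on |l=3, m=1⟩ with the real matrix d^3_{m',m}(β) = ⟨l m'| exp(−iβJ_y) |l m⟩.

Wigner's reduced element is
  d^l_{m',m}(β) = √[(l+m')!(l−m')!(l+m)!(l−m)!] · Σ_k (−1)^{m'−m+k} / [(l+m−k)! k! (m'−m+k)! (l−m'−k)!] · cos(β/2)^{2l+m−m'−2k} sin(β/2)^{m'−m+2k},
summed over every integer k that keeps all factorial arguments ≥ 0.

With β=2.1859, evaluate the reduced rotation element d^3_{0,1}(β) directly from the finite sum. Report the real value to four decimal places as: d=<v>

d=0.2351

d^3_{0,1}(β=2.1859) via Wigner's sum:
c=cos(2.1859/2)=0.459868, s=sin(2.1859/2)=0.887987; N=√[6·6·24·2]=41.569219
k∈{1,2,3} keeps every argument non-negative
  k=1: (−1)^0·41.5692/(12)·0.4599^5·0.8880^1 = +0.063265
  k=2: (−1)^1·41.5692/(4)·0.4599^3·0.8880^3 = -0.707671
  k=3: (−1)^2·41.5692/(12)·0.4599^1·0.8880^5 = +0.879544
d^3_{0,1}(2.1859) = +0.063265 -0.707671 +0.879544 = +0.235138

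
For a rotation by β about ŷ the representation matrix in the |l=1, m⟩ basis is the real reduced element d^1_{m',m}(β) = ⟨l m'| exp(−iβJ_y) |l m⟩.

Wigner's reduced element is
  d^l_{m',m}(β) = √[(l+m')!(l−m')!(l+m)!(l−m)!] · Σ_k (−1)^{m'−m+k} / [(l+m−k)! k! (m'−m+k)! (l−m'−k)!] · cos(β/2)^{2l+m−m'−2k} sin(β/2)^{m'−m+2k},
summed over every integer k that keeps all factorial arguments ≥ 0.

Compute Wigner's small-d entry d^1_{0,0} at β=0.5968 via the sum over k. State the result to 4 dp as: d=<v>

d^1_{0,0}(β=0.5968) via Wigner's sum:
Half-angle: c=0.955808, s=0.293991. N=√(1·1·1·1)=1.000000
Admissible k: 0..1 (factorial args all ≥0)
  k=0: (−1)^0·1.0000/(1)·0.9558^2·0.2940^0 = +0.913569
  k=1: (−1)^1·1.0000/(1)·0.9558^0·0.2940^2 = -0.086431
d^1_{0,0}(0.5968) = +0.913569 -0.086431 = +0.827138

d=0.8271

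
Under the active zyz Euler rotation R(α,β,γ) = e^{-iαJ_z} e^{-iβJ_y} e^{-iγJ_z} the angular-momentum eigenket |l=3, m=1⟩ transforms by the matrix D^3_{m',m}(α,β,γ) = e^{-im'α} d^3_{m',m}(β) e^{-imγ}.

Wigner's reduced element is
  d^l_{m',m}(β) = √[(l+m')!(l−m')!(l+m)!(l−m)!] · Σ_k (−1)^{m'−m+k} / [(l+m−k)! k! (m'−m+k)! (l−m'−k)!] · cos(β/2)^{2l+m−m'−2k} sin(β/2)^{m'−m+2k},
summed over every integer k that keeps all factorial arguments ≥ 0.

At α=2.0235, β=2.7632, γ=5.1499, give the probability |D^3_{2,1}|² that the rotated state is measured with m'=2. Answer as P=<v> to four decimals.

D^3_{2,1}(2.0235,2.7632,5.1499) = e^{-i·2·2.0235}·d^3_{2,1}(2.7632)·e^{-i·1·5.1499}. Compute d first:
c=cos(2.7632/2)=0.188070, s=sin(2.7632/2)=0.982156; N=√[120·1·24·2]=75.894664
Admissible k: 0..1 (factorial args all ≥0)
  k=0: (−1)^1·75.8947/(24)·0.1881^5·0.9822^1 = -0.000731
  k=1: (−1)^2·75.8947/(12)·0.1881^3·0.9822^3 = +0.039859
d^3_{2,1}(2.7632) = -0.000731 +0.039859 = +0.039128
|D^3_{2,1}|² = |d^3_{2,1}(β)|² = (+0.039128)² = 0.001531 (the z-rotation phases have unit modulus)

P=0.0015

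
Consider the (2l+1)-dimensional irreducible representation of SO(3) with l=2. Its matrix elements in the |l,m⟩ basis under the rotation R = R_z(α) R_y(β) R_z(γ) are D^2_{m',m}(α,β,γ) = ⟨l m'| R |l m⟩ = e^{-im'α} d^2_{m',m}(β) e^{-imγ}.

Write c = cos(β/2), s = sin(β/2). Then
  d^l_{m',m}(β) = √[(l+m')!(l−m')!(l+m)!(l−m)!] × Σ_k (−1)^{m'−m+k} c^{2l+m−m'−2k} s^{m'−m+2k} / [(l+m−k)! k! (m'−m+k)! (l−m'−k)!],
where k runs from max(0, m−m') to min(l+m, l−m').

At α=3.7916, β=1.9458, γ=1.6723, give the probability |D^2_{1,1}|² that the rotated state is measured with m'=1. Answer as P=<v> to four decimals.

First d^2_{1,1}(β=1.9458), then the phase factors e^{-i(1)α} and e^{-i(1)γ}:
c=cos(1.9458/2)=0.562905, s=sin(1.9458/2)=0.826522; N=√[6·1·6·1]=6.000000
k: max(0,(1)−(1))=0 … min(2+(1),2−(1))=1
  k=0: (−1)^0·6.0000/(6)·0.5629^4·0.8265^0 = +0.100402
  k=1: (−1)^1·6.0000/(2)·0.5629^2·0.8265^2 = -0.649381
d^2_{1,1}(1.9458) = +0.100402 -0.649381 = -0.548980
|D^2_{1,1}|² = |d^2_{1,1}(β)|² = (-0.548980)² = 0.301379 (the z-rotation phases have unit modulus)

P=0.3014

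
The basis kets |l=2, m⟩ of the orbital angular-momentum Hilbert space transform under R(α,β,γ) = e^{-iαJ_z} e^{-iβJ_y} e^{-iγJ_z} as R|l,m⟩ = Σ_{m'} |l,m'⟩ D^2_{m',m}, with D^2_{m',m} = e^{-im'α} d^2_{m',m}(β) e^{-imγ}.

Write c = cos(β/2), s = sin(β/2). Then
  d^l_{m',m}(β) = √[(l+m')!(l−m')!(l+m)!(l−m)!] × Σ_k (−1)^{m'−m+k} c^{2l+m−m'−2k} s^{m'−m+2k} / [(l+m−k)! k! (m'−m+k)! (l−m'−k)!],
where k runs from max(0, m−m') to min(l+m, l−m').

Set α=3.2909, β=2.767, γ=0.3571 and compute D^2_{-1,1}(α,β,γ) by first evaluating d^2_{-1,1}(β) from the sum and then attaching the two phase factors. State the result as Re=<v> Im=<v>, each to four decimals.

Re=0.8136 Im=-0.1715

D^2_{-1,1}(3.2909,2.767,0.3571) = e^{-i·-1·3.2909}·d^2_{-1,1}(2.767)·e^{-i·1·0.3571}. Compute d first:
c=cos(2.767/2)=0.186203, s=sin(2.767/2)=0.982511; N=√[1·6·6·1]=6.000000
k: max(0,(1)−(-1))=2 … min(2+(1),2−(-1))=3
  k=2: (−1)^0·6.0000/(2)·0.1862^2·0.9825^2 = +0.100409
  k=3: (−1)^1·6.0000/(6)·0.1862^0·0.9825^4 = -0.931859
d^2_{-1,1}(2.767) = +0.100409 -0.931859 = -0.831450
D = (-0.988874-0.148753i)·(-0.831450)·(+0.936914-0.349559i) = +0.813565-0.171529i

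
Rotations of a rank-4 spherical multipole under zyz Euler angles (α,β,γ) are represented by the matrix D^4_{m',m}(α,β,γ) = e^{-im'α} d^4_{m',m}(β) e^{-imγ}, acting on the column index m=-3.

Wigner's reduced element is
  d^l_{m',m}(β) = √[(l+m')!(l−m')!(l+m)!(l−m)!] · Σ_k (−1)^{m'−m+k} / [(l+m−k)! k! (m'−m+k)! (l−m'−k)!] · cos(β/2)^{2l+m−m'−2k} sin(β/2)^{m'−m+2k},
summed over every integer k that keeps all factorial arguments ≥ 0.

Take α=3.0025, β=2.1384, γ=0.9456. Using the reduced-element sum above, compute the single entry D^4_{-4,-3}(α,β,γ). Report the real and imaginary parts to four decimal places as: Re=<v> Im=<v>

First d^4_{-4,-3}(β=2.1384), then the phase factors e^{-i(-4)α} and e^{-i(-3)γ}:
With c≡cos(β/2)=0.480826 and s≡sin(β/2)=0.876816, N=[1·40320·1·5040]^{1/2}=14255.272709
Admissible k: 1..1 (factorial args all ≥0)
  k=1: (−1)^0·14255.2727/(5040)·0.4808^7·0.8768^1 = +0.014736
d^4_{-4,-3}(2.1384) = +0.014736
Attach z-rotation phases: D = e^{-i(-4)(3.0025)}·(+0.014736)·e^{-i(-3)(0.9456)} = -0.009601+0.011178i

Re=-0.0096 Im=0.0112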